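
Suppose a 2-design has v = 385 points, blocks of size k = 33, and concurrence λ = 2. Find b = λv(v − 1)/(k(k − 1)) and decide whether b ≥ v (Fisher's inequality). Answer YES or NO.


r = λ(v − 1)/(k − 1) = 2·384/32 = 24.
b = vr/k = 385·24/33 = 280.
Fisher's inequality: b ≥ v ⇔ 280 ≥ 385? NO.

NO


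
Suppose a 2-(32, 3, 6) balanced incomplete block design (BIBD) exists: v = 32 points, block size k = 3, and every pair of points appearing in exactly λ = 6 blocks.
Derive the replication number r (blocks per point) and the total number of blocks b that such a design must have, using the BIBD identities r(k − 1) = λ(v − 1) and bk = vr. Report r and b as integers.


Any 2-(v, k, λ) BIBD satisfies two necessary conditions:
  (i)  Each point sits in r blocks, and counting incidences through any fixed point gives r(k − 1) = λ(v − 1), so r = λ(v − 1)/(k − 1).
  (ii) Total incidences bk = vr, so b = vr/k.
Step 1: r = λ(v − 1)/(k − 1) = 6·(32 − 1)/(3 − 1) = 6·31/2 = 186/2 = 93.
Step 2: b = vr/k = 32·93/3 = 2976/3 = 992.
Check integrality: r = 93 ∈ Z ✓, b = 992 ∈ Z ✓.
(These identities are necessary conditions: they determine r and b for any design with these parameters, but do not by themselves prove that one exists.)

r = 93, b = 992.


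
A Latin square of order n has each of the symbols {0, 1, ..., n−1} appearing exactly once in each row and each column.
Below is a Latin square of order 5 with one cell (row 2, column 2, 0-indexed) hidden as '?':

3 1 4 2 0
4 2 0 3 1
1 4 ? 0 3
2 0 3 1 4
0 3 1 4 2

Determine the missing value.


Row 2 contains symbols [0, 1, 3, 4] — missing [2].
Column 2 contains symbols [0, 1, 3, 4] — missing [2].
The missing symbol must appear in both missing sets; intersection = [2].
Therefore the hidden value is 2.

Missing value = 2.


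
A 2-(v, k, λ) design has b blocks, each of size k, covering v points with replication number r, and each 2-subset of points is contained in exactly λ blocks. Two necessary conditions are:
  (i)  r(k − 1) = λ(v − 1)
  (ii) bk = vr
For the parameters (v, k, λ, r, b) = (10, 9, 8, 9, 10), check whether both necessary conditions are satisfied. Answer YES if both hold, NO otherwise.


Condition (i): r(k − 1) = 9·8 = 72; λ(v − 1) = 8·9 = 72. Match? YES.
Condition (ii): bk = 10·9 = 90; vr = 10·9 = 90. Match? YES.
Both conditions hold? YES.

YES


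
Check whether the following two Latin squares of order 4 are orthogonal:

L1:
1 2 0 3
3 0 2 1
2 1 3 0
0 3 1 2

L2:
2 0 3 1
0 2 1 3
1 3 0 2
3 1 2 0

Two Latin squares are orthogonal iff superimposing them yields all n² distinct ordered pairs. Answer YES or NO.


Form the n² = 16 superimposed pairs (L1[i][j], L2[i][j]), row by row (rows and columns indexed from 0):
row 0: (1,2) (2,0) (0,3) (3,1)
row 1: (3,0) (0,2) (2,1) (1,3)
row 2: (2,1) (1,3) (3,0) (0,2)
row 3: (0,3) (3,1) (1,2) (2,0)
Orthogonality requires all 16 pairs distinct.
But the pair (2,1) repeats: cell (1,2) has L1 = 2, L2 = 1, and cell (2,0) has L1 = 2, L2 = 1.
A repeated pair means some other pair never occurs (only 8 distinct pairs out of 16), so the squares are not orthogonal.
Conclusion: NO.

NO


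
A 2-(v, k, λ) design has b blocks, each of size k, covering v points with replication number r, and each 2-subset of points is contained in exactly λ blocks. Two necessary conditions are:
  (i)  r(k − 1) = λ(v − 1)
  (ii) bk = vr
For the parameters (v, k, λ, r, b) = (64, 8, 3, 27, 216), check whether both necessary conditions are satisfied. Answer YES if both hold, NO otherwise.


Condition (i): r(k − 1) = 27·7 = 189; λ(v − 1) = 3·63 = 189. Match? YES.
Condition (ii): bk = 216·8 = 1728; vr = 64·27 = 1728. Match? YES.
Both conditions hold? YES.

YES


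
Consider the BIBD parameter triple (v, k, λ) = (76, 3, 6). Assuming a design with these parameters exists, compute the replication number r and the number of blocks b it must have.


Any 2-(v, k, λ) BIBD satisfies two necessary conditions:
  (i)  Each point sits in r blocks, and counting incidences through any fixed point gives r(k − 1) = λ(v − 1), so r = λ(v − 1)/(k − 1).
  (ii) Total incidences bk = vr, so b = vr/k.
Step 1: r = λ(v − 1)/(k − 1) = 6·(76 − 1)/(3 − 1) = 6·75/2 = 450/2 = 225.
Step 2: b = vr/k = 76·225/3 = 17100/3 = 5700.
Check integrality: r = 225 ∈ Z ✓, b = 5700 ∈ Z ✓.
(These identities are necessary conditions: they determine r and b for any design with these parameters, but do not by themselves prove that one exists.)

r = 225, b = 5700.


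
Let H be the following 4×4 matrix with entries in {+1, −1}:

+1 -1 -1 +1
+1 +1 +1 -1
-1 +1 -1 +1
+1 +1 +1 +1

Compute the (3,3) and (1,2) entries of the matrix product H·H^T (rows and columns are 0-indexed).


Row 1 of H: [1, 1, 1, -1].
Row 2 of H: [-1, 1, -1, 1].
Row 3 of H: [1, 1, 1, 1].
(H·H^T)[3][3] = Σ_j H[3][j]·H[3][j] = (1)² + (1)² + (1)² + (1)² = 1 + 1 + 1 + 1 = 4.
(H·H^T)[1][2] = Σ_j H[1][j]·H[2][j] = (1)·(-1) + (1)·(1) + (1)·(-1) + (-1)·(1) = -1 + 1 + -1 + -1 = -2.
Rows 1 and 2 are not orthogonal (dot product = -2 ≠ 0), so H is not a Hadamard matrix.

(3,3) entry = 4; (1,2) entry = -2.


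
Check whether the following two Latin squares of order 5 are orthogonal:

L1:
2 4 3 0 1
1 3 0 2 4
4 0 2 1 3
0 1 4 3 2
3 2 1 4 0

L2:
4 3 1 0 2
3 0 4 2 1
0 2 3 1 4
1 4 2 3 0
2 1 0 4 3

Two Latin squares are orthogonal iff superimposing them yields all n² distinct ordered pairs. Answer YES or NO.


Form the n² = 25 superimposed pairs (L1[i][j], L2[i][j]), row by row (rows and columns indexed from 0):
row 0: (2,4) (4,3) (3,1) (0,0) (1,2)
row 1: (1,3) (3,0) (0,4) (2,2) (4,1)
row 2: (4,0) (0,2) (2,3) (1,1) (3,4)
row 3: (0,1) (1,4) (4,2) (3,3) (2,0)
row 4: (3,2) (2,1) (1,0) (4,4) (0,3)
Orthogonality requires all 25 pairs distinct.
Check by first coordinate: for each symbol s of L1, list the L2 entries in the n cells where L1 = s; they must all differ.
  L1 = 0: L2 entries (in reading order) 0, 4, 2, 1, 3 — all 5 distinct ✓
  L1 = 1: L2 entries (in reading order) 2, 3, 1, 4, 0 — all 5 distinct ✓
  L1 = 2: L2 entries (in reading order) 4, 2, 3, 0, 1 — all 5 distinct ✓
  L1 = 3: L2 entries (in reading order) 1, 0, 4, 3, 2 — all 5 distinct ✓
  L1 = 4: L2 entries (in reading order) 3, 1, 0, 2, 4 — all 5 distinct ✓
Every symbol of L1 meets every symbol of L2 exactly once, so all 25 pairs are distinct (25 of 25).
Conclusion: YES.

YES


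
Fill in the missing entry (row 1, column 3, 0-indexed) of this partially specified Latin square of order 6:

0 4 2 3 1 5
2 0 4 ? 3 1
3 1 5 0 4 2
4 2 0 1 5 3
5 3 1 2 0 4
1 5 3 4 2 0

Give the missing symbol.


Row 1 contains symbols [0, 1, 2, 3, 4] — missing [5].
Column 3 contains symbols [0, 1, 2, 3, 4] — missing [5].
The missing symbol must appear in both missing sets; intersection = [5].
Therefore the hidden value is 5.

Missing value = 5.


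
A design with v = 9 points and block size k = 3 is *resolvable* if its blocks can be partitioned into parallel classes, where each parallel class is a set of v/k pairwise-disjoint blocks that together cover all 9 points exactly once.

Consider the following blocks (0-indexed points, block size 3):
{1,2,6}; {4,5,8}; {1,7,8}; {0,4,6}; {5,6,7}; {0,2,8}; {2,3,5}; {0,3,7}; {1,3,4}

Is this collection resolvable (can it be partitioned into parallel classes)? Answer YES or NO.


v = 9, block size k = 3, number of blocks = 9.
For resolvability, blocks must partition into parallel classes of size v/k = 3.
Total blocks must therefore be a multiple of 3: 9 = 3·3 + 0 ⇒ divisible ✓.
Greedy packing gives 3 candidate class(es). Each should be a full parallel class (size 3, covers all 9 points).
  Class 1 (3 blocks): {1,2,6}; {4,5,8}; {0,3,7}. Points covered: [0, 1, 2, 3, 4, 5, 6, 7, 8].
  Class 2 (3 blocks): {1,7,8}; {0,4,6}; {2,3,5}. Points covered: [0, 1, 2, 3, 4, 5, 6, 7, 8].
  Class 3 (3 blocks): {5,6,7}; {0,2,8}; {1,3,4}. Points covered: [0, 1, 2, 3, 4, 5, 6, 7, 8].
All classes full (size 3)? YES. All classes cover every point? YES.
Resolvable? YES.

YES


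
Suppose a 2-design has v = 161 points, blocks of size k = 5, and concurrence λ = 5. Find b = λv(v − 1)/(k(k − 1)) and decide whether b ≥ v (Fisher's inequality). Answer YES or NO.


r = λ(v − 1)/(k − 1) = 5·160/4 = 200.
b = vr/k = 161·200/5 = 6440.
Fisher's inequality: b ≥ v ⇔ 6440 ≥ 161? YES.

YES


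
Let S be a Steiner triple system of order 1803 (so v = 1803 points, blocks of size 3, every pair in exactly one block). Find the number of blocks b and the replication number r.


An STS(v) is a 2-(v, 3, 1) BIBD: block size k = 3, λ = 1.
Replication: r(k − 1) = λ(v − 1) ⇒ r·2 = 1803 − 1 = 1802 ⇒ r = 901.
Block count: b = v(v − 1)/6 = 1803·1802/6 = 3249006/6 = 541501.

r = 901, b = 541501.


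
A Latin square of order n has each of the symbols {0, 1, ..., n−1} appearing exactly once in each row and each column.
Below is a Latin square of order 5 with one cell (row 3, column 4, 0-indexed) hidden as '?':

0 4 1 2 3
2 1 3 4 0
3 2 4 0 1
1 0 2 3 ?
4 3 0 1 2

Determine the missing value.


Row 3 contains symbols [0, 1, 2, 3] — missing [4].
Column 4 contains symbols [0, 1, 2, 3] — missing [4].
The missing symbol must appear in both missing sets; intersection = [4].
Therefore the hidden value is 4.

Missing value = 4.


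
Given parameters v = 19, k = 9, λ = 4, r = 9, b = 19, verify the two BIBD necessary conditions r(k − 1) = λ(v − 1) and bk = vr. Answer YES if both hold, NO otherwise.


Condition (i): r(k − 1) = 9·8 = 72; λ(v − 1) = 4·18 = 72. Match? YES.
Condition (ii): bk = 19·9 = 171; vr = 19·9 = 171. Match? YES.
Both conditions hold? YES.

YES


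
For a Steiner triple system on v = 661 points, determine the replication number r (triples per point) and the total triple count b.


An STS(v) is a 2-(v, 3, 1) BIBD: block size k = 3, λ = 1.
Replication: r(k − 1) = λ(v − 1) ⇒ r·2 = 661 − 1 = 660 ⇒ r = 330.
Block count: bk = vr ⇒ b·3 = 661·330 = 218130 ⇒ b = 72710.

r = 330, b = 72710.


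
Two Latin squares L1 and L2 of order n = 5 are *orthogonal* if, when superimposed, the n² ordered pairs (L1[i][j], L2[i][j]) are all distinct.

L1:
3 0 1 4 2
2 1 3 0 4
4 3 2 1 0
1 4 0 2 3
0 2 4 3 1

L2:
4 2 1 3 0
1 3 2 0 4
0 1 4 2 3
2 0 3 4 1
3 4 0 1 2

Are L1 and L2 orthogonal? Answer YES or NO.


Form the n² = 25 superimposed pairs (L1[i][j], L2[i][j]), row by row (rows and columns indexed from 0):
row 0: (3,4) (0,2) (1,1) (4,3) (2,0)
row 1: (2,1) (1,3) (3,2) (0,0) (4,4)
row 2: (4,0) (3,1) (2,4) (1,2) (0,3)
row 3: (1,2) (4,0) (0,3) (2,4) (3,1)
row 4: (0,3) (2,4) (4,0) (3,1) (1,2)
Orthogonality requires all 25 pairs distinct.
But the pair (1,2) repeats: cell (2,3) has L1 = 1, L2 = 2, and cell (3,0) has L1 = 1, L2 = 2.
A repeated pair means some other pair never occurs (only 15 distinct pairs out of 25), so the squares are not orthogonal.
Conclusion: NO.

NO


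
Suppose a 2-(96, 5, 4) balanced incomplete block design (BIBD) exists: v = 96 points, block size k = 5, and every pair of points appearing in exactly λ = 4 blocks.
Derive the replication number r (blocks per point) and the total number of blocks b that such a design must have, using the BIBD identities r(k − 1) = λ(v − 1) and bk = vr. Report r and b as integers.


Any 2-(v, k, λ) BIBD satisfies two necessary conditions:
  (i)  Each point sits in r blocks, and counting incidences through any fixed point gives r(k − 1) = λ(v − 1), so r = λ(v − 1)/(k − 1).
  (ii) Total incidences bk = vr, so b = vr/k.
Step 1: r = λ(v − 1)/(k − 1) = 4·(96 − 1)/(5 − 1) = 4·95/4 = 380/4 = 95.
Step 2: b = vr/k = 96·95/5 = 9120/5 = 1824.
Check integrality: r = 95 ∈ Z ✓, b = 1824 ∈ Z ✓.
(These identities are necessary conditions: they determine r and b for any design with these parameters, but do not by themselves prove that one exists.)

r = 95, b = 1824.


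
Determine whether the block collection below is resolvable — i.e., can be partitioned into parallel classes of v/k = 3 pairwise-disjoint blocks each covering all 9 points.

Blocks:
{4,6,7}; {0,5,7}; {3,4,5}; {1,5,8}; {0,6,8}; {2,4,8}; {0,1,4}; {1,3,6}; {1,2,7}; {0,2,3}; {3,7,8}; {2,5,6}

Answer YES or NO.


v = 9, block size k = 3, number of blocks = 12.
For resolvability, blocks must partition into parallel classes of size v/k = 3.
Total blocks must therefore be a multiple of 3: 12 = 3·4 + 0 ⇒ divisible ✓.
Greedy packing gives 4 candidate class(es). Each should be a full parallel class (size 3, covers all 9 points).
  Class 1 (3 blocks): {4,6,7}; {1,5,8}; {0,2,3}. Points covered: [0, 1, 2, 3, 4, 5, 6, 7, 8].
  Class 2 (3 blocks): {0,5,7}; {2,4,8}; {1,3,6}. Points covered: [0, 1, 2, 3, 4, 5, 6, 7, 8].
  Class 3 (3 blocks): {3,4,5}; {0,6,8}; {1,2,7}. Points covered: [0, 1, 2, 3, 4, 5, 6, 7, 8].
  Class 4 (3 blocks): {0,1,4}; {3,7,8}; {2,5,6}. Points covered: [0, 1, 2, 3, 4, 5, 6, 7, 8].
All classes full (size 3)? YES. All classes cover every point? YES.
Resolvable? YES.

YES


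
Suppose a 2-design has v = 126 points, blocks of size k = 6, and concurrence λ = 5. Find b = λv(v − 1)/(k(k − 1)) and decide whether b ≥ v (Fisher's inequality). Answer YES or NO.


b = λv(v − 1)/(k(k − 1)) = 5·126·125/(6·5) = 78750/30 = 2625.
Compare with v = 126: b ≥ v, so Fisher's inequality holds.

YES


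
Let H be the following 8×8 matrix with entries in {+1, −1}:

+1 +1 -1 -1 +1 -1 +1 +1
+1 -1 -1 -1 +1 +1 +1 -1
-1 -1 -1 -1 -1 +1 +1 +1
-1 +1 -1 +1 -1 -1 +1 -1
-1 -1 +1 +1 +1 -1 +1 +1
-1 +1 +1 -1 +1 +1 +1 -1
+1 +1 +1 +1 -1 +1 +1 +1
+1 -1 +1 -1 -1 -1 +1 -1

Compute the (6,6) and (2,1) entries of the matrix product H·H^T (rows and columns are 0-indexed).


Row 1 of H: [1, -1, -1, -1, 1, 1, 1, -1].
Row 2 of H: [-1, -1, -1, -1, -1, 1, 1, 1].
Row 6 of H: [1, 1, 1, 1, -1, 1, 1, 1].
(H·H^T)[6][6] = Σ_j H[6][j]·H[6][j] = (1)² + (1)² + (1)² + (1)² + (-1)² + (1)² + (1)² + (1)² = 1 + 1 + 1 + 1 + 1 + 1 + 1 + 1 = 8.
(H·H^T)[2][1] = Σ_j H[2][j]·H[1][j] = (-1)·(1) + (-1)·(-1) + (-1)·(-1) + (-1)·(-1) + (-1)·(1) + (1)·(1) + (1)·(1) + (1)·(-1) = -1 + 1 + 1 + 1 + -1 + 1 + 1 + -1 = 2.
Rows 2 and 1 are not orthogonal (dot product = 2 ≠ 0), so H is not a Hadamard matrix.

(6,6) entry = 8; (2,1) entry = 2.


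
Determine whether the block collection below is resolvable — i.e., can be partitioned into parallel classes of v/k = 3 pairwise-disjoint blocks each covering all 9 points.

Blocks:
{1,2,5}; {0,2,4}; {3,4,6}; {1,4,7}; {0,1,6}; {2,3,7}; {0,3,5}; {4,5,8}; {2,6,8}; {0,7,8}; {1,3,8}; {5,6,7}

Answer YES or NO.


v = 9, block size k = 3, number of blocks = 12.
For resolvability, blocks must partition into parallel classes of size v/k = 3.
Total blocks must therefore be a multiple of 3: 12 = 3·4 + 0 ⇒ divisible ✓.
Greedy packing gives 4 candidate class(es). Each should be a full parallel class (size 3, covers all 9 points).
  Class 1 (3 blocks): {1,2,5}; {3,4,6}; {0,7,8}. Points covered: [0, 1, 2, 3, 4, 5, 6, 7, 8].
  Class 2 (3 blocks): {0,2,4}; {1,3,8}; {5,6,7}. Points covered: [0, 1, 2, 3, 4, 5, 6, 7, 8].
  Class 3 (3 blocks): {1,4,7}; {0,3,5}; {2,6,8}. Points covered: [0, 1, 2, 3, 4, 5, 6, 7, 8].
  Class 4 (3 blocks): {0,1,6}; {2,3,7}; {4,5,8}. Points covered: [0, 1, 2, 3, 4, 5, 6, 7, 8].
All classes full (size 3)? YES. All classes cover every point? YES.
Resolvable? YES.

YES


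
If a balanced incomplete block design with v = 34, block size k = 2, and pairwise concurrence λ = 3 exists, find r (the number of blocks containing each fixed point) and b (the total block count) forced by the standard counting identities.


Any 2-(v, k, λ) BIBD satisfies two necessary conditions:
  (i)  Each point sits in r blocks, and counting incidences through any fixed point gives r(k − 1) = λ(v − 1), so r = λ(v − 1)/(k − 1).
  (ii) Total incidences bk = vr, so b = vr/k.
Step 1: r = λ(v − 1)/(k − 1) = 3·(34 − 1)/(2 − 1) = 3·33/1 = 99/1 = 99.
Step 2: b = vr/k = 34·99/2 = 3366/2 = 1683.
Check integrality: r = 99 ∈ Z ✓, b = 1683 ∈ Z ✓.
(These identities are necessary conditions: they determine r and b for any design with these parameters, but do not by themselves prove that one exists.)

r = 99, b = 1683.


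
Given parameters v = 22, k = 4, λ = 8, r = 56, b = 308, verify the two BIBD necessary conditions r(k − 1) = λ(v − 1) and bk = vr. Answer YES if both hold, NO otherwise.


Condition (i): r(k − 1) = 56·3 = 168; λ(v − 1) = 8·21 = 168. Match? YES.
Condition (ii): bk = 308·4 = 1232; vr = 22·56 = 1232. Match? YES.
Both conditions hold? YES.

YES


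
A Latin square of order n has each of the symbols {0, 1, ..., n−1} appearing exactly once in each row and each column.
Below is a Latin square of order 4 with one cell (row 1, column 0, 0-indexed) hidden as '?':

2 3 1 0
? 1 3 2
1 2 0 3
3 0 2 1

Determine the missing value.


Row 1 contains symbols [1, 2, 3] — missing [0].
Column 0 contains symbols [1, 2, 3] — missing [0].
The missing symbol must appear in both missing sets; intersection = [0].
Therefore the hidden value is 0.

Missing value = 0.


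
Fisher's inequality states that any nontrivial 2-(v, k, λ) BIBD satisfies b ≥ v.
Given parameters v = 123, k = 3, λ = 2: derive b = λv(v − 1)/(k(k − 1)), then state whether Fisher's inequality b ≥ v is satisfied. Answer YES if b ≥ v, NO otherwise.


b = λv(v − 1)/(k(k − 1)) = 2·123·122/(3·2) = 30012/6 = 5002.
Compare with v = 123: b ≥ v, so Fisher's inequality holds.

YES


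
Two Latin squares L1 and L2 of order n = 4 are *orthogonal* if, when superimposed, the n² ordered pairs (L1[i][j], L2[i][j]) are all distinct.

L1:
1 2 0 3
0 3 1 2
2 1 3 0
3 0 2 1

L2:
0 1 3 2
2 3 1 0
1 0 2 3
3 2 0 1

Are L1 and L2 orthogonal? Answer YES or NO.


Form the n² = 16 superimposed pairs (L1[i][j], L2[i][j]), row by row (rows and columns indexed from 0):
row 0: (1,0) (2,1) (0,3) (3,2)
row 1: (0,2) (3,3) (1,1) (2,0)
row 2: (2,1) (1,0) (3,2) (0,3)
row 3: (3,3) (0,2) (2,0) (1,1)
Orthogonality requires all 16 pairs distinct.
But the pair (2,1) repeats: cell (0,1) has L1 = 2, L2 = 1, and cell (2,0) has L1 = 2, L2 = 1.
A repeated pair means some other pair never occurs (only 8 distinct pairs out of 16), so the squares are not orthogonal.
Conclusion: NO.

NO


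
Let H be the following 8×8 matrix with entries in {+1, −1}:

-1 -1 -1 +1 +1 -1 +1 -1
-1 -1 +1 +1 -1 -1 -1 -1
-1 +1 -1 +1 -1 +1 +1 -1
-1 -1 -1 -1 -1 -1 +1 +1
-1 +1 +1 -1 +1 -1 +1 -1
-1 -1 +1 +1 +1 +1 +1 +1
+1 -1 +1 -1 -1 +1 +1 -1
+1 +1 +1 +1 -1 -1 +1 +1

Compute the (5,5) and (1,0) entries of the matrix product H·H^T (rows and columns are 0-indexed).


Row 0 of H: [-1, -1, -1, 1, 1, -1, 1, -1].
Row 1 of H: [-1, -1, 1, 1, -1, -1, -1, -1].
Row 5 of H: [-1, -1, 1, 1, 1, 1, 1, 1].
(H·H^T)[5][5] = Σ_j H[5][j]·H[5][j] = (-1)² + (-1)² + (1)² + (1)² + (1)² + (1)² + (1)² + (1)² = 1 + 1 + 1 + 1 + 1 + 1 + 1 + 1 = 8.
(H·H^T)[1][0] = Σ_j H[1][j]·H[0][j] = (-1)·(-1) + (-1)·(-1) + (1)·(-1) + (1)·(1) + (-1)·(1) + (-1)·(-1) + (-1)·(1) + (-1)·(-1) = 1 + 1 + -1 + 1 + -1 + 1 + -1 + 1 = 2.
Rows 1 and 0 are not orthogonal (dot product = 2 ≠ 0), so H is not a Hadamard matrix.

(5,5) entry = 8; (1,0) entry = 2.


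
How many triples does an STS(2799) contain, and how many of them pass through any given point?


An STS(v) is a 2-(v, 3, 1) BIBD: block size k = 3, λ = 1.
Replication: r(k − 1) = λ(v − 1) ⇒ r·2 = 2799 − 1 = 2798 ⇒ r = 1399.
Block count: bk = vr ⇒ b·3 = 2799·1399 = 3915801 ⇒ b = 1305267.
(Check via b = v(v − 1)/6 = 2799·2798/6 = 7831602/6 = 1305267.)

r = 1399, b = 1305267.


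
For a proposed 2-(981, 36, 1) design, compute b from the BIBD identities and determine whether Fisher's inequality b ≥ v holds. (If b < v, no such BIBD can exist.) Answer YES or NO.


r = λ(v − 1)/(k − 1) = 1·980/35 = 28.
b = vr/k = 981·28/36 = 763.
Fisher's inequality: b ≥ v ⇔ 763 ≥ 981? NO.

NO


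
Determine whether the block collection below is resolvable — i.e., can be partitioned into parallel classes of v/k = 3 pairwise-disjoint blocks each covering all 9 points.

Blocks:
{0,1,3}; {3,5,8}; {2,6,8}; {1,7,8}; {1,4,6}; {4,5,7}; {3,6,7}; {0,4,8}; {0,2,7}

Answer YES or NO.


v = 9, block size k = 3, number of blocks = 9.
For resolvability, blocks must partition into parallel classes of size v/k = 3.
Total blocks must therefore be a multiple of 3: 9 = 3·3 + 0 ⇒ divisible ✓.
Consider block {1,7,8}. It intersects every other block in the collection, so no parallel class of size 3 can contain it.
Since every block must belong to some parallel class in a resolution, the collection cannot be partitioned into parallel classes.
Resolvable? NO.

NO


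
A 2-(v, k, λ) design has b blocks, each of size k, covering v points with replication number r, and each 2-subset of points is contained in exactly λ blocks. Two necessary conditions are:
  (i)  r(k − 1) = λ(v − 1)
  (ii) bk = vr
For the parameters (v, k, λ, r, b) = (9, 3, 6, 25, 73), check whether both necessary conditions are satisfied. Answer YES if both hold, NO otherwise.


Condition (i): r(k − 1) = 25·2 = 50; λ(v − 1) = 6·8 = 48. Match? NO.
Condition (ii): bk = 73·3 = 219; vr = 9·25 = 225. Match? NO.
Both conditions hold? NO.

NO


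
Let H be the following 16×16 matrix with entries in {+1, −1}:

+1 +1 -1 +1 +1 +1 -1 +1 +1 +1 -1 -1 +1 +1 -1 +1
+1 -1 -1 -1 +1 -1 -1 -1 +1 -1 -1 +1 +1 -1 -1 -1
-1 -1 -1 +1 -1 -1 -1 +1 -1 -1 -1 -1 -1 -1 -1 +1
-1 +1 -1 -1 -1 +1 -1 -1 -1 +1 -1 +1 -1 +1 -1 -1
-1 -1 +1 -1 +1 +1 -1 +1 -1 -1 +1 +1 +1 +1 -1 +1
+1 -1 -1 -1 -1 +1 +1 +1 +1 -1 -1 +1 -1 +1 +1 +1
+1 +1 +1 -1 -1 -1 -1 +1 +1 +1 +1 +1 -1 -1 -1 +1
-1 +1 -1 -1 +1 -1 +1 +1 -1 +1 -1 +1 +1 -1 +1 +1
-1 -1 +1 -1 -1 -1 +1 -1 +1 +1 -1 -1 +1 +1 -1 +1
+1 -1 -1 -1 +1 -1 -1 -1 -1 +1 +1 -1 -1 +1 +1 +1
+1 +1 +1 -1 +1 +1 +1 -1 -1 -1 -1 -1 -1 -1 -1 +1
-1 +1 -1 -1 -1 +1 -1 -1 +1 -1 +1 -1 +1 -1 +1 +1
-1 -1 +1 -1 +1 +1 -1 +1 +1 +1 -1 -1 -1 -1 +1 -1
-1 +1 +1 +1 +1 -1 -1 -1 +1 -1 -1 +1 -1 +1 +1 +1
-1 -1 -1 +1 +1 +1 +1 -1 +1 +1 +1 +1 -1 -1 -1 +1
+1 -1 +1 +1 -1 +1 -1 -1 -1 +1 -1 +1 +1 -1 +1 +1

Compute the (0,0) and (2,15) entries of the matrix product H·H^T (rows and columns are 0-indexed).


Row 0 of H: [1, 1, -1, 1, 1, 1, -1, 1, 1, 1, -1, -1, 1, 1, -1, 1].
Row 2 of H: [-1, -1, -1, 1, -1, -1, -1, 1, -1, -1, -1, -1, -1, -1, -1, 1].
Row 15 of H: [1, -1, 1, 1, -1, 1, -1, -1, -1, 1, -1, 1, 1, -1, 1, 1].
(H·H^T)[0][0] = Σ_j H[0][j]·H[0][j] = (1)² + (1)² + (-1)² + (1)² + (1)² + (1)² + (-1)² + (1)² + (1)² + (1)² + (-1)² + (-1)² + (1)² + (1)² + (-1)² + (1)² = 1 + 1 + 1 + 1 + 1 + 1 + 1 + 1 + 1 + 1 + 1 + 1 + 1 + 1 + 1 + 1 = 16.
(H·H^T)[2][15] = Σ_j H[2][j]·H[15][j] = (-1)·(1) + (-1)·(-1) + (-1)·(1) + (1)·(1) + (-1)·(-1) + (-1)·(1) + (-1)·(-1) + (1)·(-1) + (-1)·(-1) + (-1)·(1) + (-1)·(-1) + (-1)·(1) + (-1)·(1) + (-1)·(-1) + (-1)·(1) + (1)·(1) = -1 + 1 + -1 + 1 + 1 + -1 + 1 + -1 + 1 + -1 + 1 + -1 + -1 + 1 + -1 + 1 = 0.
So rows 2 and 15 are orthogonal; the diagonal entry equals n = 16.

(0,0) entry = 16; (2,15) entry = 0.


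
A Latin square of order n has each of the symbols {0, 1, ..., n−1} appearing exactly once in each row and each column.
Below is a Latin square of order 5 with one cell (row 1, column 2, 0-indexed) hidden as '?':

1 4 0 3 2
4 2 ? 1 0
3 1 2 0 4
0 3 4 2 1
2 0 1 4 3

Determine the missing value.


Row 1 contains symbols [0, 1, 2, 4] — missing [3].
Column 2 contains symbols [0, 1, 2, 4] — missing [3].
The missing symbol must appear in both missing sets; intersection = [3].
Therefore the hidden value is 3.

Missing value = 3.


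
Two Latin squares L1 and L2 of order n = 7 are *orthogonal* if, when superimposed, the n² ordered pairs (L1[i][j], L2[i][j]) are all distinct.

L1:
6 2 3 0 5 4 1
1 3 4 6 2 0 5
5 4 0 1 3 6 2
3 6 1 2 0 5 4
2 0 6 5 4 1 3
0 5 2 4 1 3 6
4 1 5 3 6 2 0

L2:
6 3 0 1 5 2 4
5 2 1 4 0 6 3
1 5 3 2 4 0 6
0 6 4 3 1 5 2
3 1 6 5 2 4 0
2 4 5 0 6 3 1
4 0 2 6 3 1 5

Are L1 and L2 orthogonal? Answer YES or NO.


Form the n² = 49 superimposed pairs (L1[i][j], L2[i][j]), row by row (rows and columns indexed from 0):
row 0: (6,6) (2,3) (3,0) (0,1) (5,5) (4,2) (1,4)
row 1: (1,5) (3,2) (4,1) (6,4) (2,0) (0,6) (5,3)
row 2: (5,1) (4,5) (0,3) (1,2) (3,4) (6,0) (2,6)
row 3: (3,0) (6,6) (1,4) (2,3) (0,1) (5,5) (4,2)
row 4: (2,3) (0,1) (6,6) (5,5) (4,2) (1,4) (3,0)
row 5: (0,2) (5,4) (2,5) (4,0) (1,6) (3,3) (6,1)
row 6: (4,4) (1,0) (5,2) (3,6) (6,3) (2,1) (0,5)
Orthogonality requires all 49 pairs distinct.
But the pair (3,0) repeats: cell (0,2) has L1 = 3, L2 = 0, and cell (3,0) has L1 = 3, L2 = 0.
A repeated pair means some other pair never occurs (only 35 distinct pairs out of 49), so the squares are not orthogonal.
Conclusion: NO.

NO


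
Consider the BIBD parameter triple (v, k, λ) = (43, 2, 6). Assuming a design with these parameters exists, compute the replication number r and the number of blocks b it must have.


Any 2-(v, k, λ) BIBD satisfies two necessary conditions:
  (i)  Each point sits in r blocks, and counting incidences through any fixed point gives r(k − 1) = λ(v − 1), so r = λ(v − 1)/(k − 1).
  (ii) Total incidences bk = vr, so b = vr/k.
Step 1: r = λ(v − 1)/(k − 1) = 6·(43 − 1)/(2 − 1) = 6·42/1 = 252/1 = 252.
Step 2: b = vr/k = 43·252/2 = 10836/2 = 5418.
Check integrality: r = 252 ∈ Z ✓, b = 5418 ∈ Z ✓.
(These identities are necessary conditions: they determine r and b for any design with these parameters, but do not by themselves prove that one exists.)

r = 252, b = 5418.


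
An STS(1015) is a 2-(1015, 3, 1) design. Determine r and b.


An STS(v) is a 2-(v, 3, 1) BIBD: block size k = 3, λ = 1.
Replication: r(k − 1) = λ(v − 1) ⇒ r·2 = 1015 − 1 = 1014 ⇒ r = 507.
Block count: bk = vr ⇒ b·3 = 1015·507 = 514605 ⇒ b = 171535.
(Check via b = v(v − 1)/6 = 1015·1014/6 = 1029210/6 = 171535.)

r = 507, b = 171535.


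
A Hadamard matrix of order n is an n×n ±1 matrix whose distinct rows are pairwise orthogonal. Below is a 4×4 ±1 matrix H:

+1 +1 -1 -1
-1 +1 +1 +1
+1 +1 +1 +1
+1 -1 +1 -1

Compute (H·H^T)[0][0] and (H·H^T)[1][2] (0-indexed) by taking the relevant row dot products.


Row 0 of H: [1, 1, -1, -1].
Row 1 of H: [-1, 1, 1, 1].
Row 2 of H: [1, 1, 1, 1].
(H·H^T)[0][0] = Σ_j H[0][j]·H[0][j] = (1)² + (1)² + (-1)² + (-1)² = 1 + 1 + 1 + 1 = 4.
(H·H^T)[1][2] = Σ_j H[1][j]·H[2][j] = (-1)·(1) + (1)·(1) + (1)·(1) + (1)·(1) = -1 + 1 + 1 + 1 = 2.
Rows 1 and 2 are not orthogonal (dot product = 2 ≠ 0), so H is not a Hadamard matrix.

(0,0) entry = 4; (1,2) entry = 2.


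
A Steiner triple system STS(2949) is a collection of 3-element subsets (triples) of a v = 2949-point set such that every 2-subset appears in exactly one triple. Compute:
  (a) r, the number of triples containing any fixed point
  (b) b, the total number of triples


An STS(v) is a 2-(v, 3, 1) BIBD: block size k = 3, λ = 1.
Replication: r(k − 1) = λ(v − 1) ⇒ r·2 = 2949 − 1 = 2948 ⇒ r = 1474.
Block count: b = v(v − 1)/6 = 2949·2948/6 = 8693652/6 = 1448942.

r = 1474, b = 1448942.


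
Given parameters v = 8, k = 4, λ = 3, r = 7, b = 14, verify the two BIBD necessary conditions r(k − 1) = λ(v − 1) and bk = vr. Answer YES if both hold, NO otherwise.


Condition (i): r(k − 1) = 7·3 = 21; λ(v − 1) = 3·7 = 21. Match? YES.
Condition (ii): bk = 14·4 = 56; vr = 8·7 = 56. Match? YES.
Both conditions hold? YES.

YES


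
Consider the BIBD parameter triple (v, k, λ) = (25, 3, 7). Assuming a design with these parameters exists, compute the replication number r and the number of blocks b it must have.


Any 2-(v, k, λ) BIBD satisfies two necessary conditions:
  (i)  Each point sits in r blocks, and counting incidences through any fixed point gives r(k − 1) = λ(v − 1), so r = λ(v − 1)/(k − 1).
  (ii) Total incidences bk = vr, so b = vr/k.
Step 1: r = λ(v − 1)/(k − 1) = 7·(25 − 1)/(3 − 1) = 7·24/2 = 168/2 = 84.
Step 2: b = vr/k = 25·84/3 = 2100/3 = 700.
Check integrality: r = 84 ∈ Z ✓, b = 700 ∈ Z ✓.
(These identities are necessary conditions: they determine r and b for any design with these parameters, but do not by themselves prove that one exists.)

r = 84, b = 700.


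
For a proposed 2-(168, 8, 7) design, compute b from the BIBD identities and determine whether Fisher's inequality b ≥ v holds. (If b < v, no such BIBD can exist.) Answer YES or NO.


b = λv(v − 1)/(k(k − 1)) = 7·168·167/(8·7) = 196392/56 = 3507.
Compare with v = 168: b ≥ v, so Fisher's inequality holds.

YES


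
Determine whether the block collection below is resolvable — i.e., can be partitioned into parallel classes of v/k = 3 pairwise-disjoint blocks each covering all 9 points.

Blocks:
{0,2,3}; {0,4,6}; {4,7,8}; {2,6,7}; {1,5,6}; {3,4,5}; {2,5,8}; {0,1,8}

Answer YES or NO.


v = 9, block size k = 3, number of blocks = 8.
For resolvability, blocks must partition into parallel classes of size v/k = 3.
Total blocks must therefore be a multiple of 3: 8 = 3·2 + 2 ⇒ not divisible ✗.
Resolvable? NO.

NO


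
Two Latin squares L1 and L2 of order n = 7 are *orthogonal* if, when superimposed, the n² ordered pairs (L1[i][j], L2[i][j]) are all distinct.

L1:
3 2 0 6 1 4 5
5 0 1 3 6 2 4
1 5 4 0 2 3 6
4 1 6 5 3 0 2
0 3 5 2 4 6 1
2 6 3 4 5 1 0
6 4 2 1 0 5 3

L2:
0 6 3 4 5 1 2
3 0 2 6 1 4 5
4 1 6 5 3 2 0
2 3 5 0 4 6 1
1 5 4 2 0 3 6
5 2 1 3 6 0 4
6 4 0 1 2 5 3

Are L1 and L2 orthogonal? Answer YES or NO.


Form the n² = 49 superimposed pairs (L1[i][j], L2[i][j]), row by row (rows and columns indexed from 0):
row 0: (3,0) (2,6) (0,3) (6,4) (1,5) (4,1) (5,2)
row 1: (5,3) (0,0) (1,2) (3,6) (6,1) (2,4) (4,5)
row 2: (1,4) (5,1) (4,6) (0,5) (2,3) (3,2) (6,0)
row 3: (4,2) (1,3) (6,5) (5,0) (3,4) (0,6) (2,1)
row 4: (0,1) (3,5) (5,4) (2,2) (4,0) (6,3) (1,6)
row 5: (2,5) (6,2) (3,1) (4,3) (5,6) (1,0) (0,4)
row 6: (6,6) (4,4) (2,0) (1,1) (0,2) (5,5) (3,3)
Orthogonality requires all 49 pairs distinct.
Check by first coordinate: for each symbol s of L1, list the L2 entries in the n cells where L1 = s; they must all differ.
  L1 = 0: L2 entries (in reading order) 3, 0, 5, 6, 1, 4, 2 — all 7 distinct ✓
  L1 = 1: L2 entries (in reading order) 5, 2, 4, 3, 6, 0, 1 — all 7 distinct ✓
  L1 = 2: L2 entries (in reading order) 6, 4, 3, 1, 2, 5, 0 — all 7 distinct ✓
  L1 = 3: L2 entries (in reading order) 0, 6, 2, 4, 5, 1, 3 — all 7 distinct ✓
  L1 = 4: L2 entries (in reading order) 1, 5, 6, 2, 0, 3, 4 — all 7 distinct ✓
  L1 = 5: L2 entries (in reading order) 2, 3, 1, 0, 4, 6, 5 — all 7 distinct ✓
  L1 = 6: L2 entries (in reading order) 4, 1, 0, 5, 3, 2, 6 — all 7 distinct ✓
Every symbol of L1 meets every symbol of L2 exactly once, so all 49 pairs are distinct (49 of 49).
Conclusion: YES.

YES


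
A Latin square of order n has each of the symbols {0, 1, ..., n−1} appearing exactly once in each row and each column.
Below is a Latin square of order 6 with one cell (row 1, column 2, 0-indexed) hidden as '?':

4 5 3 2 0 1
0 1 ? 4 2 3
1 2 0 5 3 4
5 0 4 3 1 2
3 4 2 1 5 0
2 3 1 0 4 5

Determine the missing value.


Row 1 contains symbols [0, 1, 2, 3, 4] — missing [5].
Column 2 contains symbols [0, 1, 2, 3, 4] — missing [5].
The missing symbol must appear in both missing sets; intersection = [5].
Therefore the hidden value is 5.

Missing value = 5.


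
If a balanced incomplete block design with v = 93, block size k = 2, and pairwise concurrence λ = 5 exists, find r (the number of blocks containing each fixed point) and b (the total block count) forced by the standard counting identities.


Any 2-(v, k, λ) BIBD satisfies two necessary conditions:
  (i)  Each point sits in r blocks, and counting incidences through any fixed point gives r(k − 1) = λ(v − 1), so r = λ(v − 1)/(k − 1).
  (ii) Total incidences bk = vr, so b = vr/k.
Step 1: r = λ(v − 1)/(k − 1) = 5·(93 − 1)/(2 − 1) = 5·92/1 = 460/1 = 460.
Step 2: b = vr/k = 93·460/2 = 42780/2 = 21390.
Check integrality: r = 460 ∈ Z ✓, b = 21390 ∈ Z ✓.
(These identities are necessary conditions: they determine r and b for any design with these parameters, but do not by themselves prove that one exists.)

r = 460, b = 21390.


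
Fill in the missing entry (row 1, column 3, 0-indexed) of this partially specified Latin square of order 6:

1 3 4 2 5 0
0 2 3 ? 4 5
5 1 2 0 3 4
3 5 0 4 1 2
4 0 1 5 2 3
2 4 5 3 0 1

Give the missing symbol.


Row 1 contains symbols [0, 2, 3, 4, 5] — missing [1].
Column 3 contains symbols [0, 2, 3, 4, 5] — missing [1].
The missing symbol must appear in both missing sets; intersection = [1].
Therefore the hidden value is 1.

Missing value = 1.


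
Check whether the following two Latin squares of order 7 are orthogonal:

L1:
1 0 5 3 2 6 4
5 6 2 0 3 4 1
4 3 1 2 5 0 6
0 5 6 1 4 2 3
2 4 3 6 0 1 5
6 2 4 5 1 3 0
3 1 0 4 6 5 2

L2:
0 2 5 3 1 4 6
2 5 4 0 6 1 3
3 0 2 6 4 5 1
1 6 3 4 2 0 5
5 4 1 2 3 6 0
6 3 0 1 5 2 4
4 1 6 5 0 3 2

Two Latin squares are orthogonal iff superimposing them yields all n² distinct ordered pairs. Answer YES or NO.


Form the n² = 49 superimposed pairs (L1[i][j], L2[i][j]), row by row (rows and columns indexed from 0):
row 0: (1,0) (0,2) (5,5) (3,3) (2,1) (6,4) (4,6)
row 1: (5,2) (6,5) (2,4) (0,0) (3,6) (4,1) (1,3)
row 2: (4,3) (3,0) (1,2) (2,6) (5,4) (0,5) (6,1)
row 3: (0,1) (5,6) (6,3) (1,4) (4,2) (2,0) (3,5)
row 4: (2,5) (4,4) (3,1) (6,2) (0,3) (1,6) (5,0)
row 5: (6,6) (2,3) (4,0) (5,1) (1,5) (3,2) (0,4)
row 6: (3,4) (1,1) (0,6) (4,5) (6,0) (5,3) (2,2)
Orthogonality requires all 49 pairs distinct.
Check by first coordinate: for each symbol s of L1, list the L2 entries in the n cells where L1 = s; they must all differ.
  L1 = 0: L2 entries (in reading order) 2, 0, 5, 1, 3, 4, 6 — all 7 distinct ✓
  L1 = 1: L2 entries (in reading order) 0, 3, 2, 4, 6, 5, 1 — all 7 distinct ✓
  L1 = 2: L2 entries (in reading order) 1, 4, 6, 0, 5, 3, 2 — all 7 distinct ✓
  L1 = 3: L2 entries (in reading order) 3, 6, 0, 5, 1, 2, 4 — all 7 distinct ✓
  L1 = 4: L2 entries (in reading order) 6, 1, 3, 2, 4, 0, 5 — all 7 distinct ✓
  L1 = 5: L2 entries (in reading order) 5, 2, 4, 6, 0, 1, 3 — all 7 distinct ✓
  L1 = 6: L2 entries (in reading order) 4, 5, 1, 3, 2, 6, 0 — all 7 distinct ✓
Every symbol of L1 meets every symbol of L2 exactly once, so all 49 pairs are distinct (49 of 49).
Conclusion: YES.

YES


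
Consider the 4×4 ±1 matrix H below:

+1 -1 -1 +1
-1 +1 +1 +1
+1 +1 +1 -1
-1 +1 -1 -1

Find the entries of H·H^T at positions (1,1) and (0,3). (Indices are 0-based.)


Row 0 of H: [1, -1, -1, 1].
Row 1 of H: [-1, 1, 1, 1].
Row 3 of H: [-1, 1, -1, -1].
(H·H^T)[1][1] = Σ_j H[1][j]·H[1][j] = (-1)² + (1)² + (1)² + (1)² = 1 + 1 + 1 + 1 = 4.
(H·H^T)[0][3] = Σ_j H[0][j]·H[3][j] = (1)·(-1) + (-1)·(1) + (-1)·(-1) + (1)·(-1) = -1 + -1 + 1 + -1 = -2.
Rows 0 and 3 are not orthogonal (dot product = -2 ≠ 0), so H is not a Hadamard matrix.

(1,1) entry = 4; (0,3) entry = -2.


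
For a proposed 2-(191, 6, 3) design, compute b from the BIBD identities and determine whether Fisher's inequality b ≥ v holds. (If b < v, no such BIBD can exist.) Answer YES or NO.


r = λ(v − 1)/(k − 1) = 3·190/5 = 114.
b = vr/k = 191·114/6 = 3629.
Fisher's inequality: b ≥ v ⇔ 3629 ≥ 191? YES.

YES


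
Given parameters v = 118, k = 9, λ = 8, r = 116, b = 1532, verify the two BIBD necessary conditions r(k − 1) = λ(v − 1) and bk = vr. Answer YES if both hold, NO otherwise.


Condition (i): r(k − 1) = 116·8 = 928; λ(v − 1) = 8·117 = 936. Match? NO.
Condition (ii): bk = 1532·9 = 13788; vr = 118·116 = 13688. Match? NO.
Both conditions hold? NO.

NO


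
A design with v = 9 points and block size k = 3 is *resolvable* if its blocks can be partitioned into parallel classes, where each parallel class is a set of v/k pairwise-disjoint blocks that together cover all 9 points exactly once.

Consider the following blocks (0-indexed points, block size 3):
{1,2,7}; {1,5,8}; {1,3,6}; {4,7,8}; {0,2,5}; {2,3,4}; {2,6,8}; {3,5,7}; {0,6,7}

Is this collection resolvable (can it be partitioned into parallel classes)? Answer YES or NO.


v = 9, block size k = 3, number of blocks = 9.
For resolvability, blocks must partition into parallel classes of size v/k = 3.
Total blocks must therefore be a multiple of 3: 9 = 3·3 + 0 ⇒ divisible ✓.
Consider block {1,2,7}. It intersects every other block in the collection, so no parallel class of size 3 can contain it.
Since every block must belong to some parallel class in a resolution, the collection cannot be partitioned into parallel classes.
Resolvable? NO.

NO


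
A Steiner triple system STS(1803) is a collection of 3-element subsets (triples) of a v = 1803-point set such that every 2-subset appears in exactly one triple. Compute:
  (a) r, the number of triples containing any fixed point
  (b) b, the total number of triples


An STS(v) is a 2-(v, 3, 1) BIBD: block size k = 3, λ = 1.
Replication: r(k − 1) = λ(v − 1) ⇒ r·2 = 1803 − 1 = 1802 ⇒ r = 901.
Block count: bk = vr ⇒ b·3 = 1803·901 = 1624503 ⇒ b = 541501.
(Check via b = v(v − 1)/6 = 1803·1802/6 = 3249006/6 = 541501.)

r = 901, b = 541501.


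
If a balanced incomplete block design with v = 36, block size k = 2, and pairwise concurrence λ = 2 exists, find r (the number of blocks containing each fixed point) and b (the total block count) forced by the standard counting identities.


Any 2-(v, k, λ) BIBD satisfies two necessary conditions:
  (i)  Each point sits in r blocks, and counting incidences through any fixed point gives r(k − 1) = λ(v − 1), so r = λ(v − 1)/(k − 1).
  (ii) Total incidences bk = vr, so b = vr/k.
Step 1: r = λ(v − 1)/(k − 1) = 2·(36 − 1)/(2 − 1) = 2·35/1 = 70/1 = 70.
Step 2: b = vr/k = 36·70/2 = 2520/2 = 1260.
Check integrality: r = 70 ∈ Z ✓, b = 1260 ∈ Z ✓.
(These identities are necessary conditions: they determine r and b for any design with these parameters, but do not by themselves prove that one exists.)

r = 70, b = 1260.


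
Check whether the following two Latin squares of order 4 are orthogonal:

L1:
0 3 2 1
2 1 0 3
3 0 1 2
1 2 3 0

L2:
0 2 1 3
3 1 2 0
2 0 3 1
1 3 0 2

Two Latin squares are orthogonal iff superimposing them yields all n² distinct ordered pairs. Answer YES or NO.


Form the n² = 16 superimposed pairs (L1[i][j], L2[i][j]), row by row (rows and columns indexed from 0):
row 0: (0,0) (3,2) (2,1) (1,3)
row 1: (2,3) (1,1) (0,2) (3,0)
row 2: (3,2) (0,0) (1,3) (2,1)
row 3: (1,1) (2,3) (3,0) (0,2)
Orthogonality requires all 16 pairs distinct.
But the pair (3,2) repeats: cell (0,1) has L1 = 3, L2 = 2, and cell (2,0) has L1 = 3, L2 = 2.
A repeated pair means some other pair never occurs (only 8 distinct pairs out of 16), so the squares are not orthogonal.
Conclusion: NO.

NO


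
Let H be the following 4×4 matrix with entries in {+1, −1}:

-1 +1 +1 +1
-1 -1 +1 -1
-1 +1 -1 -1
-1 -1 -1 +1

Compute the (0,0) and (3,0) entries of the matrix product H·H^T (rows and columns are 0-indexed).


Row 0 of H: [-1, 1, 1, 1].
Row 3 of H: [-1, -1, -1, 1].
(H·H^T)[0][0] = Σ_j H[0][j]·H[0][j] = (-1)² + (1)² + (1)² + (1)² = 1 + 1 + 1 + 1 = 4.
(H·H^T)[3][0] = Σ_j H[3][j]·H[0][j] = (-1)·(-1) + (-1)·(1) + (-1)·(1) + (1)·(1) = 1 + -1 + -1 + 1 = 0.
So rows 3 and 0 are orthogonal; the diagonal entry equals n = 4.

(0,0) entry = 4; (3,0) entry = 0.


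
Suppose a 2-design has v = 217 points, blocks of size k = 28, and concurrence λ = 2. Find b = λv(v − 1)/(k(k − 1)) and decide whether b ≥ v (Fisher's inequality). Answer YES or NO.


r = λ(v − 1)/(k − 1) = 2·216/27 = 16.
b = vr/k = 217·16/28 = 124.
Fisher's inequality: b ≥ v ⇔ 124 ≥ 217? NO.

NO


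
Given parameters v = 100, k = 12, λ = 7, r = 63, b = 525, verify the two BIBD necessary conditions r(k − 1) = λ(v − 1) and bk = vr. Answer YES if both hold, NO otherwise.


Condition (i): r(k − 1) = 63·11 = 693; λ(v − 1) = 7·99 = 693. Match? YES.
Condition (ii): bk = 525·12 = 6300; vr = 100·63 = 6300. Match? YES.
Both conditions hold? YES.

YES


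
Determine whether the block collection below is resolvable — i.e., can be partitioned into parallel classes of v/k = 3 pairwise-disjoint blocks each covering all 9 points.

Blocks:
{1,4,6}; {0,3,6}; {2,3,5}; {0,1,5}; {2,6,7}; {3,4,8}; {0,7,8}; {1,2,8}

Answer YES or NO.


v = 9, block size k = 3, number of blocks = 8.
For resolvability, blocks must partition into parallel classes of size v/k = 3.
Total blocks must therefore be a multiple of 3: 8 = 3·2 + 2 ⇒ not divisible ✗.
Resolvable? NO.

NO
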